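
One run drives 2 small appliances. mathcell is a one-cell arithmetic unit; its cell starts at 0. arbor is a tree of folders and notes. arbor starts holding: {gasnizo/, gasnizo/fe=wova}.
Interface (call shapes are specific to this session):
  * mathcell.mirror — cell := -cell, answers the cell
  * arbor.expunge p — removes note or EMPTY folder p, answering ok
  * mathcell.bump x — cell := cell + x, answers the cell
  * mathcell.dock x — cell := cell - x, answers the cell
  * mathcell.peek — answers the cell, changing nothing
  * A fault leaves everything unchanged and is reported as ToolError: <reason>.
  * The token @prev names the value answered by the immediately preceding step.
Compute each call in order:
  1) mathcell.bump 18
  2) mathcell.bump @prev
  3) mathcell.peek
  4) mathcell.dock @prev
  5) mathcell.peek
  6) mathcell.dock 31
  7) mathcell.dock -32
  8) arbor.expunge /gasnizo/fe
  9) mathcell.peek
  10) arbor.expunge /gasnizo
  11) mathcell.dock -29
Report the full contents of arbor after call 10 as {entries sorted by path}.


Answer: {}

Derivation:
I call mathcell.bump using x→18, which returns 18.
I call mathcell.bump using x→@prev, and get 36.
Now I run mathcell.peek, and see 36.
Then mathcell.dock using x→@prev, which returns 0.
I run mathcell.peek, and get 0.
I try mathcell.dock using x→31, and observe -31.
I run mathcell.dock using x→-32, → 1.
Invoking arbor.expunge using p→/gasnizo/fe: ok.
Next I call mathcell.peek: 1.
Then arbor.expunge using p→/gasnizo, which returns ok.
I call mathcell.dock using x→-29, → 30.


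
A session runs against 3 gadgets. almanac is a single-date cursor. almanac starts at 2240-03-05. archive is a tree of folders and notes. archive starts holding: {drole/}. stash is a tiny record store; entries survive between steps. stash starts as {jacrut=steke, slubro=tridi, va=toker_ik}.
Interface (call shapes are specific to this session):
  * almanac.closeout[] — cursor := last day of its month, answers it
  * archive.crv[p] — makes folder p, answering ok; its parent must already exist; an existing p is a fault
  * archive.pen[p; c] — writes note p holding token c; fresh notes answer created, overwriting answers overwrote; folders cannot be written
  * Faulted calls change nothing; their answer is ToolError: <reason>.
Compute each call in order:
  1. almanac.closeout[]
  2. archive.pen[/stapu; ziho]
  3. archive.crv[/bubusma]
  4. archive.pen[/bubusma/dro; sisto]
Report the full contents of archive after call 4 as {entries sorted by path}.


Answer: {bubusma/, bubusma/dro=sisto, drole/, stapu=ziho}

Derivation:
! 1. almanac.closeout() => 2240-03-31
! 2. archive.pen(p=/stapu, c=ziho) => created
! 3. archive.crv(p=/bubusma) => ok
! 4. archive.pen(p=/bubusma/dro, c=sisto) => created


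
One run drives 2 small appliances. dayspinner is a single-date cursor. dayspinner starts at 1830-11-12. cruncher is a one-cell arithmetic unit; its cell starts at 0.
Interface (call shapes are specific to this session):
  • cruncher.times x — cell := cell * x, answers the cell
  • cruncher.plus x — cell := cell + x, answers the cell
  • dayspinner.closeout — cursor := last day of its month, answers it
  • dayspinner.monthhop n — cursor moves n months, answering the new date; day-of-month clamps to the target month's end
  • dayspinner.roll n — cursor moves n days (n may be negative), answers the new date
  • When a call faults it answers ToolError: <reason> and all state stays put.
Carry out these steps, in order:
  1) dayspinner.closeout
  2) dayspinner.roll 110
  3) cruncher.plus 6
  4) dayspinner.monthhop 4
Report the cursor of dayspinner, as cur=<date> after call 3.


Answer: cur=1831-03-20

Derivation:
>>> closeout
:: 1830-11-30
>>> roll 110
:: 1831-03-20
>>> plus 6
:: 6
>>> monthhop 4
:: 1831-07-20


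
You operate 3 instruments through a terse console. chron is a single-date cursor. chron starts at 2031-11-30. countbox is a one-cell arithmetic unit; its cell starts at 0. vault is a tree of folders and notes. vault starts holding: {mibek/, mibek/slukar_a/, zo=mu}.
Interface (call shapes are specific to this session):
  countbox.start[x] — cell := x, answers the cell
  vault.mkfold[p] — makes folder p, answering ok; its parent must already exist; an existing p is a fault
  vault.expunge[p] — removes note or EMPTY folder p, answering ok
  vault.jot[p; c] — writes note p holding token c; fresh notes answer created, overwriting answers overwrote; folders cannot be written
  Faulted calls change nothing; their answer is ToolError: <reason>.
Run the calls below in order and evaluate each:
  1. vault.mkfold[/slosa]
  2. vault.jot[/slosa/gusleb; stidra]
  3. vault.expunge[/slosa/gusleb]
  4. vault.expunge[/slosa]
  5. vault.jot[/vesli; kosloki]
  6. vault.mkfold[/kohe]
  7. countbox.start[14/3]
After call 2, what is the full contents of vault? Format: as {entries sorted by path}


Answer: {mibek/, mibek/slukar_a/, slosa/, slosa/gusleb=stidra, zo=mu}

Derivation:
>>> mkfold p=/slosa
:: ok
>>> jot p=/slosa/gusleb c=stidra
:: created
>>> expunge p=/slosa/gusleb
:: ok
>>> expunge p=/slosa
:: ok
>>> jot p=/vesli c=kosloki
:: created
>>> mkfold p=/kohe
:: ok
>>> start x=14/3
:: 14/3


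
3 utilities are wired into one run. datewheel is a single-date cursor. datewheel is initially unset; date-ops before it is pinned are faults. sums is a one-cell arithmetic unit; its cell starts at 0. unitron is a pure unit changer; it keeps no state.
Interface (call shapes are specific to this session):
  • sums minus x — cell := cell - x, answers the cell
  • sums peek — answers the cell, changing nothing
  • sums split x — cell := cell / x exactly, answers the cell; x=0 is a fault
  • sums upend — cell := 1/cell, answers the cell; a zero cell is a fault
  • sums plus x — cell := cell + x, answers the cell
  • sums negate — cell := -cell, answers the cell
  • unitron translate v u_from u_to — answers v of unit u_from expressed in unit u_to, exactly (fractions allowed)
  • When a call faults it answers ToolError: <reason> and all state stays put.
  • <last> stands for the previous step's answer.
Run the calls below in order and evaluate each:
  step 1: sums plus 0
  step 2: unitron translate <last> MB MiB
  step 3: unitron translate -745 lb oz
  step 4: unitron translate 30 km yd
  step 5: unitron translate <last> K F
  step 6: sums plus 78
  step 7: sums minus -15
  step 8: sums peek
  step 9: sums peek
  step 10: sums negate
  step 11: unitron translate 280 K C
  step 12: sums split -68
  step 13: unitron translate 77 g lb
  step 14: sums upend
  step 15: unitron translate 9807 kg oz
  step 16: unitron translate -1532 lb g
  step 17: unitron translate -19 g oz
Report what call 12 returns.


Answer: 93/68

Derivation:
[in] sums plus 0
= 0
[in] unitron translate <last> MB MiB
= 0
[in] unitron translate -745 lb oz
= -11920
[in] unitron translate 30 km yd
= 12500000/381
[in] unitron translate <last> K F
= 744162191/12700
[in] sums plus 78
= 78
[in] sums minus -15
= 93
[in] sums peek
= 93
[in] sums peek
= 93
[in] sums negate
= -93
[in] unitron translate 280 K C
= 137/20
[in] sums split -68
= 93/68
[in] unitron translate 77 g lb
= 100000/589081
[in] sums upend
= 68/93
[in] unitron translate 9807 kg oz
= 2241600000000/6479891
[in] unitron translate -1532 lb g
= -17372587771/25000
[in] unitron translate -19 g oz
= -30400000/45359237


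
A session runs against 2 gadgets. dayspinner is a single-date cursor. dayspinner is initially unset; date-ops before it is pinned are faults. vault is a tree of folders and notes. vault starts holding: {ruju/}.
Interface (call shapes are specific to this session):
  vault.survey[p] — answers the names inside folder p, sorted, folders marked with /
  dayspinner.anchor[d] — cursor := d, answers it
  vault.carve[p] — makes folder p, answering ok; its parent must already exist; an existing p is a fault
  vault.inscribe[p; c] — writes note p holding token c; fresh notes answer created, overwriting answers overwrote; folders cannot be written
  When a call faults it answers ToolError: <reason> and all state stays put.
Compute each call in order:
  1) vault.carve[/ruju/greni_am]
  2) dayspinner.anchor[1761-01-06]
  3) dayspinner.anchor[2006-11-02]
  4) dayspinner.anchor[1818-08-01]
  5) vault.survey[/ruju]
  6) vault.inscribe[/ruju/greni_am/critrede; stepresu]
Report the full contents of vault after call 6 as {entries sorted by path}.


-- carve(p→/ruju/greni_am) -> ok
-- anchor(d→1761-01-06) -> 1761-01-06
-- anchor(d→2006-11-02) -> 2006-11-02
-- anchor(d→1818-08-01) -> 1818-08-01
-- survey(p→/ruju) -> [greni_am/]
-- inscribe(p→/ruju/greni_am/critrede, c→stepresu) -> created

Answer: {ruju/, ruju/greni_am/, ruju/greni_am/critrede=stepresu}


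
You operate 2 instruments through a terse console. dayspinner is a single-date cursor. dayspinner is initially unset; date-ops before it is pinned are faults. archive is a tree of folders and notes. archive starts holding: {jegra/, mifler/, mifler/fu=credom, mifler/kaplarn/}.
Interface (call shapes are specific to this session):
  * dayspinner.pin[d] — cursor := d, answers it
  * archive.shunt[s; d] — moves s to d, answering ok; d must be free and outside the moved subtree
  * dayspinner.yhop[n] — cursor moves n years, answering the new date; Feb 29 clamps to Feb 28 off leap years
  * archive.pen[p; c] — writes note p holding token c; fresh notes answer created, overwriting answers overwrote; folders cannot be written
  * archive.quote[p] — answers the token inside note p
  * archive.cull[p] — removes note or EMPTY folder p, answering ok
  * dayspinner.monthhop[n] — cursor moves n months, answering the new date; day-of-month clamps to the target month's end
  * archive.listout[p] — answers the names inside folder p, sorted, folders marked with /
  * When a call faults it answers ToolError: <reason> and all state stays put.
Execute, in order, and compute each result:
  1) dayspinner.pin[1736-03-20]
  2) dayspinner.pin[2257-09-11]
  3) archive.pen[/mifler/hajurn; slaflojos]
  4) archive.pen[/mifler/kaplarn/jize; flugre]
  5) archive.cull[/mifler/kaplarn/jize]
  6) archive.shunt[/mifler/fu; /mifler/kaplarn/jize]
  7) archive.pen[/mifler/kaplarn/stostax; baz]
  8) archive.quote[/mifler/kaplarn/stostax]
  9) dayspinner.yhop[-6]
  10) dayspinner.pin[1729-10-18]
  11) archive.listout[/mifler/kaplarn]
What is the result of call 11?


Answer: [jize, stostax]

Derivation:
I invoke dayspinner.pin(d='1736-03-20'), — result: 1736-03-20.
Calling dayspinner.pin(d='2257-09-11'), and see 2257-09-11.
I call archive.pen(p='/mifler/hajurn', c='slaflojos'), and observe created.
I call archive.pen(p='/mifler/kaplarn/jize', c='flugre'), and see created.
Next I call archive.cull(p='/mifler/kaplarn/jize'), and get ok.
I use archive.shunt(s='/mifler/fu', d='/mifler/kaplarn/jize'), and see ok.
I invoke archive.pen(p='/mifler/kaplarn/stostax', c='baz'), which returns created.
I invoke archive.quote(p='/mifler/kaplarn/stostax'): baz.
I run dayspinner.yhop(n='-6'), yielding 2251-09-11.
I use dayspinner.pin(d='1729-10-18'), → 1729-10-18.
Using archive.listout(p='/mifler/kaplarn'), giving [jize, stostax].


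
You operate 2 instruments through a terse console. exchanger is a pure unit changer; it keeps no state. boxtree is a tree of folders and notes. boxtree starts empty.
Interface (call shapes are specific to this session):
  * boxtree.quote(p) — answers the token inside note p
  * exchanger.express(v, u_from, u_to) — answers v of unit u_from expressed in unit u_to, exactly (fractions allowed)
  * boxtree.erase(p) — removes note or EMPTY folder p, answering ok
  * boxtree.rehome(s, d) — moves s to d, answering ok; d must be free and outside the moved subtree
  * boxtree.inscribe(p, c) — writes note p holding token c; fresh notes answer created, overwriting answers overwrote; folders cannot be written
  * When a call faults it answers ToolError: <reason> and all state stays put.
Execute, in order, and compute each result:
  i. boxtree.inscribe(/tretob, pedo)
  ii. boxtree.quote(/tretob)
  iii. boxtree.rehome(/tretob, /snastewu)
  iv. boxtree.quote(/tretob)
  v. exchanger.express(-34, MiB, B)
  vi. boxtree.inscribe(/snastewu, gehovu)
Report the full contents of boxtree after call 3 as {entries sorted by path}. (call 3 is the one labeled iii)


Answer: {snastewu=pedo}

Derivation:
Do: inscribe[p='/tretob'; c='pedo']
See: created
Do: quote[p='/tretob']
See: pedo
Do: rehome[s='/tretob'; d='/snastewu']
See: ok
Do: quote[p='/tretob']
See: ToolError: not found
Do: express[v='-34'; u_from='MiB'; u_to='B']
See: -35651584
Do: inscribe[p='/snastewu'; c='gehovu']
See: overwrote


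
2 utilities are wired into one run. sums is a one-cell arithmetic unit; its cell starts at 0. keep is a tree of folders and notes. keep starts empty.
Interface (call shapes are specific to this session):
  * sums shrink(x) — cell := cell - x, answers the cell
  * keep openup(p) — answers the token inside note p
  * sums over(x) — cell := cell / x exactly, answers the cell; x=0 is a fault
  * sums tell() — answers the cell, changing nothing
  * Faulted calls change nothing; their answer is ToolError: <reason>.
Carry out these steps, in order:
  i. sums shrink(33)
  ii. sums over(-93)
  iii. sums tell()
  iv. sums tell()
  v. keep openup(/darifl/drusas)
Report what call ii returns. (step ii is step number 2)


·→ sums shrink(33)
·← -33
·→ sums over(-93)
·← 11/31
·→ sums tell()
·← 11/31
·→ sums tell()
·← 11/31
·→ keep openup(/darifl/drusas)
·← ToolError: not found

Answer: 11/31


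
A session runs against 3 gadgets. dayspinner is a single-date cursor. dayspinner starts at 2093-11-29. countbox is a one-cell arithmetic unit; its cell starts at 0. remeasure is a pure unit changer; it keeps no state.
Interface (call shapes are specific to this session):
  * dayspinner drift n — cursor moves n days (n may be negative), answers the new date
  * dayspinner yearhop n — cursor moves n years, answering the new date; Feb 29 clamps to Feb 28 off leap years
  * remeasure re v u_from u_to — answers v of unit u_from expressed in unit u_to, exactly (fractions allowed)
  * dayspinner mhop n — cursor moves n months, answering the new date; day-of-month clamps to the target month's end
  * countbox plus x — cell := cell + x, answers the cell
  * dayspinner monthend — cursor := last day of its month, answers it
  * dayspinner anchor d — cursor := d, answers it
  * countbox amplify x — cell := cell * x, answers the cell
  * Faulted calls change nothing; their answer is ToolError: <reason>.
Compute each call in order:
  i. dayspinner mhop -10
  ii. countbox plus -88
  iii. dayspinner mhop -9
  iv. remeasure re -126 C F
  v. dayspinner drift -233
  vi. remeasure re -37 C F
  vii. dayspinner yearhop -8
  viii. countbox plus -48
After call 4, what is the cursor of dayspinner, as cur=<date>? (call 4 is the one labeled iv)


-> dayspinner mhop(n='-10')
<- 2093-01-29
-> countbox plus(x='-88')
<- -88
-> dayspinner mhop(n='-9')
<- 2092-04-29
-> remeasure re(v='-126', u_from='C', u_to='F')
<- -974/5
-> dayspinner drift(n='-233')
<- 2091-09-09
-> remeasure re(v='-37', u_from='C', u_to='F')
<- -173/5
-> dayspinner yearhop(n='-8')
<- 2083-09-09
-> countbox plus(x='-48')
<- -136

Answer: cur=2092-04-29


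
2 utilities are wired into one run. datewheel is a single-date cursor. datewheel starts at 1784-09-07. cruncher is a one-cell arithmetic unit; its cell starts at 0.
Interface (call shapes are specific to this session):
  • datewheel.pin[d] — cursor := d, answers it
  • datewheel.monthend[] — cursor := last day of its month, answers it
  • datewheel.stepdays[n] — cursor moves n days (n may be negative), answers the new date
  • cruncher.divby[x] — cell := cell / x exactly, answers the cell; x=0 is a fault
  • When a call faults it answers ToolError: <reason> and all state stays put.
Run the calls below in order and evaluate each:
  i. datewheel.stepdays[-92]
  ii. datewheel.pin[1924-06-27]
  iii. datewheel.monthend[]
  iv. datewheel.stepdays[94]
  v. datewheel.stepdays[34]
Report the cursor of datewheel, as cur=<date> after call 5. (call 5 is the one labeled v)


Answer: cur=1924-11-05

Derivation:
! stepdays(n→-92) => 1784-06-07
! pin(d→1924-06-27) => 1924-06-27
! monthend() => 1924-06-30
! stepdays(n→94) => 1924-10-02
! stepdays(n→34) => 1924-11-05


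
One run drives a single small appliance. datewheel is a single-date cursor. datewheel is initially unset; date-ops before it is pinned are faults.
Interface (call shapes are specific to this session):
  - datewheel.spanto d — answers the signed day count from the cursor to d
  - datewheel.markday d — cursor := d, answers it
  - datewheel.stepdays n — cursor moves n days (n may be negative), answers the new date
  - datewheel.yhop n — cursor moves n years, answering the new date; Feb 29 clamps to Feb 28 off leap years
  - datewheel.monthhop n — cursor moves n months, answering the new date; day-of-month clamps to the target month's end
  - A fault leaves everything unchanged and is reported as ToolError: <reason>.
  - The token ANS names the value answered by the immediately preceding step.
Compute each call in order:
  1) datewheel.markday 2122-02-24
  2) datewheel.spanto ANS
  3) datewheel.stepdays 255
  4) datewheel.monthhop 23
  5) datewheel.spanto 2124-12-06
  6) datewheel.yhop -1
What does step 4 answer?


# 1. datewheel.markday(2122-02-24) -> 2122-02-24
# 2. datewheel.spanto(ANS) -> 0
# 3. datewheel.stepdays(255) -> 2122-11-06
# 4. datewheel.monthhop(23) -> 2124-10-06
# 5. datewheel.spanto(2124-12-06) -> 61
# 6. datewheel.yhop(-1) -> 2123-10-06

Answer: 2124-10-06


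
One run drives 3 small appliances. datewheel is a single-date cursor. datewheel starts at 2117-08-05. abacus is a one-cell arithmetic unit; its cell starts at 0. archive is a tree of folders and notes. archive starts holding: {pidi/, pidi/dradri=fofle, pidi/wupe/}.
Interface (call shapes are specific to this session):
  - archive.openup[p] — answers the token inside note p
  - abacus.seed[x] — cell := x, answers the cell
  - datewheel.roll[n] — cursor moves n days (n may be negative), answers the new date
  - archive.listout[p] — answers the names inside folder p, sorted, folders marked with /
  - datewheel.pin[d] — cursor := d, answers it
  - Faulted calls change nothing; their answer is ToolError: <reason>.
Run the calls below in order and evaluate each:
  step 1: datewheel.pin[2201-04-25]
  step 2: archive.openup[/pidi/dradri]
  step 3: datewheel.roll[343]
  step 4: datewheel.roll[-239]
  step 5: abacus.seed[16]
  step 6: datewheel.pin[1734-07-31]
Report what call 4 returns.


·→ datewheel.pin(2201-04-25)
·← 2201-04-25
·→ archive.openup(/pidi/dradri)
·← fofle
·→ datewheel.roll(343)
·← 2202-04-03
·→ datewheel.roll(-239)
·← 2201-08-07
·→ abacus.seed(16)
·← 16
·→ datewheel.pin(1734-07-31)
·← 1734-07-31

Answer: 2201-08-07


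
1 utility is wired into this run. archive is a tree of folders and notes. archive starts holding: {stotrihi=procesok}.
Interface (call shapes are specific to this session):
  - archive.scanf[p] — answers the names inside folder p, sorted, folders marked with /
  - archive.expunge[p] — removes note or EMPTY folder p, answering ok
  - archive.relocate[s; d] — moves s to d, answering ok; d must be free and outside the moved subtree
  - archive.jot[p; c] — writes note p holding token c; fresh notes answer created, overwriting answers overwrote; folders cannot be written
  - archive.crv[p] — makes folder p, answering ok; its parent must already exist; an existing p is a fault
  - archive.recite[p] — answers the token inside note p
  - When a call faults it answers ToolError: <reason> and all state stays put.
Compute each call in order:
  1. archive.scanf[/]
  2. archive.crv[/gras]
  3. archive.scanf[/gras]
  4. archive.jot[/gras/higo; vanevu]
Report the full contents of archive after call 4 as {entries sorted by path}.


CALL scanf[p→/]
RET  [stotrihi]
CALL crv[p→/gras]
RET  ok
CALL scanf[p→/gras]
RET  []
CALL jot[p→/gras/higo; c→vanevu]
RET  created

Answer: {gras/, gras/higo=vanevu, stotrihi=procesok}


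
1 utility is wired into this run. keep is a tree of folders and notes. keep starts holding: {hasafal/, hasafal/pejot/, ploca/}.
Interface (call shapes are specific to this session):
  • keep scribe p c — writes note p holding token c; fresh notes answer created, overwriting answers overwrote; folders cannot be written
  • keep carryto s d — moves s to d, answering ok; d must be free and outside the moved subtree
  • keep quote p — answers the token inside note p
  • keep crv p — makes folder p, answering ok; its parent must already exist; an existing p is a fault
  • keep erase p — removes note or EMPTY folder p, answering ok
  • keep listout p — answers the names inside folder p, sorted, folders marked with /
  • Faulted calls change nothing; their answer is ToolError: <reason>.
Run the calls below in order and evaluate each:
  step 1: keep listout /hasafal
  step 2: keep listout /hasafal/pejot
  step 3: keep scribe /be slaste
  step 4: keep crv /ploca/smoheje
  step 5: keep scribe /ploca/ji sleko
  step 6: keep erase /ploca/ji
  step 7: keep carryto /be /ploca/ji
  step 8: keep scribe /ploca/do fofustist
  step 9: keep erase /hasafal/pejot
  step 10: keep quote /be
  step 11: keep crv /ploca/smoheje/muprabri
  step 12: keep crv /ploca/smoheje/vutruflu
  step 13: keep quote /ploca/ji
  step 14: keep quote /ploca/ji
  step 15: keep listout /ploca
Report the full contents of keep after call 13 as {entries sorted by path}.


Do: keep listout[/hasafal]
See: [pejot/]
Do: keep listout[/hasafal/pejot]
See: []
Do: keep scribe[/be; slaste]
See: created
Do: keep crv[/ploca/smoheje]
See: ok
Do: keep scribe[/ploca/ji; sleko]
See: created
Do: keep erase[/ploca/ji]
See: ok
Do: keep carryto[/be; /ploca/ji]
See: ok
Do: keep scribe[/ploca/do; fofustist]
See: created
Do: keep erase[/hasafal/pejot]
See: ok
Do: keep quote[/be]
See: ToolError: not found
Do: keep crv[/ploca/smoheje/muprabri]
See: ok
Do: keep crv[/ploca/smoheje/vutruflu]
See: ok
Do: keep quote[/ploca/ji]
See: slaste
Do: keep quote[/ploca/ji]
See: slaste
Do: keep listout[/ploca]
See: [do, ji, smoheje/]

Answer: {hasafal/, ploca/, ploca/do=fofustist, ploca/ji=slaste, ploca/smoheje/, ploca/smoheje/muprabri/, ploca/smoheje/vutruflu/}


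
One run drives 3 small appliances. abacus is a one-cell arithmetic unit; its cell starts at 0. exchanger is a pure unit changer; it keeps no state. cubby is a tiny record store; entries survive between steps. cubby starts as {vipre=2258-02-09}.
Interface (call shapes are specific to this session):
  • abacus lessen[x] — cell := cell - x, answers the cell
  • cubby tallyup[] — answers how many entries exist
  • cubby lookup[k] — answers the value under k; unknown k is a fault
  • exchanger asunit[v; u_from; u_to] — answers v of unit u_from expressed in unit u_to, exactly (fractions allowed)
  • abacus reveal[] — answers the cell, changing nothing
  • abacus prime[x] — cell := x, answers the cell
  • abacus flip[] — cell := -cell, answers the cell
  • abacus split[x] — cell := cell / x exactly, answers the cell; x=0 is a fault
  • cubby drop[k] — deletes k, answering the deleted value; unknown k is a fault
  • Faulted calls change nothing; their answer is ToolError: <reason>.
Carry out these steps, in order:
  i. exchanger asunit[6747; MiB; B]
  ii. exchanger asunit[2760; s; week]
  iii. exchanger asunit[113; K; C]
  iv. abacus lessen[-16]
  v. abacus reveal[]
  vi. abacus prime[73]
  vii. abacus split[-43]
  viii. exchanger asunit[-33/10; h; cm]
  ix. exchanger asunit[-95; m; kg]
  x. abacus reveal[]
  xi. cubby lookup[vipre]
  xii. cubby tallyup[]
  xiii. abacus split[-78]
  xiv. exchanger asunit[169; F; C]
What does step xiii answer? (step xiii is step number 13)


> exchanger asunit v=6747 u_from=MiB u_to=B
[out] 7074742272
> exchanger asunit v=2760 u_from=s u_to=week
[out] 23/5040
> exchanger asunit v=113 u_from=K u_to=C
[out] -3203/20
> abacus lessen x=-16
[out] 16
> abacus reveal
[out] 16
> abacus prime x=73
[out] 73
> abacus split x=-43
[out] -73/43
> exchanger asunit v=-33/10 u_from=h u_to=cm
[out] ToolError: incompatible units
> exchanger asunit v=-95 u_from=m u_to=kg
[out] ToolError: incompatible units
> abacus reveal
[out] -73/43
> cubby lookup k=vipre
[out] 2258-02-09
> cubby tallyup
[out] 1
> abacus split x=-78
[out] 73/3354
> exchanger asunit v=169 u_from=F u_to=C
[out] 685/9

Answer: 73/3354


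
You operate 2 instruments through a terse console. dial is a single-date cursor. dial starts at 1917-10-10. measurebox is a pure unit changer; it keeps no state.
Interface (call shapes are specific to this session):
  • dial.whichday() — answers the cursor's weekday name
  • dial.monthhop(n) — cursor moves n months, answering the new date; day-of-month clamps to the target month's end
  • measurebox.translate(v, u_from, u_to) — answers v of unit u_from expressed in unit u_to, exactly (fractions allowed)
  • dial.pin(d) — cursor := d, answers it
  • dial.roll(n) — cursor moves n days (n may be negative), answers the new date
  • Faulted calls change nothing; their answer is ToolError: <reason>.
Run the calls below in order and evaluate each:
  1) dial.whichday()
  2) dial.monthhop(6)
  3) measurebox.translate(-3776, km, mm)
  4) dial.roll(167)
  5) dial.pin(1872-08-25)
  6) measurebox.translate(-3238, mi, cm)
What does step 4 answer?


Answer: 1918-09-24

Derivation:
~$ dial.whichday
= Wednesday
~$ dial.monthhop n='6'
= 1918-04-10
~$ measurebox.translate v='-3776' u_from='km' u_to='mm'
= -3776000000
~$ dial.roll n='167'
= 1918-09-24
~$ dial.pin d='1872-08-25'
= 1872-08-25
~$ measurebox.translate v='-3238' u_from='mi' u_to='cm'
= -2605527936/5


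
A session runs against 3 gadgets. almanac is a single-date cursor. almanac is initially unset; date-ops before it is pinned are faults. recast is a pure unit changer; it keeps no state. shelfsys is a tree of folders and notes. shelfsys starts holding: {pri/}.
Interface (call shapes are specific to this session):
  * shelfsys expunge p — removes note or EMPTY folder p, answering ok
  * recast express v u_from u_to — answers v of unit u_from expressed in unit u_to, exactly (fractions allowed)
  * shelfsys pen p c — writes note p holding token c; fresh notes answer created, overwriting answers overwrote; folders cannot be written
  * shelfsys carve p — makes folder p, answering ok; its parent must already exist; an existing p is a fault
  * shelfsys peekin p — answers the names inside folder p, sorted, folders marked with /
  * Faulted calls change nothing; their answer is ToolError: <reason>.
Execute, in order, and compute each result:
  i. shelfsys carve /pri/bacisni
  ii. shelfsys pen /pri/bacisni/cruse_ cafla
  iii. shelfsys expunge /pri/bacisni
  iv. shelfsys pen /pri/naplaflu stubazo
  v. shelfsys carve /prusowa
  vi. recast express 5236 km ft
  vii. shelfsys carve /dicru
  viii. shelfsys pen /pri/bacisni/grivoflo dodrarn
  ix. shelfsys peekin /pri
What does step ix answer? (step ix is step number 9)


Answer: [bacisni/, naplaflu]

Derivation:
-- shelfsys carve(p: /pri/bacisni) ~> ok
-- shelfsys pen(p: /pri/bacisni/cruse_, c: cafla) ~> created
-- shelfsys expunge(p: /pri/bacisni) ~> ToolError: not empty
-- shelfsys pen(p: /pri/naplaflu, c: stubazo) ~> created
-- shelfsys carve(p: /prusowa) ~> ok
-- recast express(v: 5236, u_from: km, u_to: ft) ~> 6545000000/381
-- shelfsys carve(p: /dicru) ~> ok
-- shelfsys pen(p: /pri/bacisni/grivoflo, c: dodrarn) ~> created
-- shelfsys peekin(p: /pri) ~> [bacisni/, naplaflu]


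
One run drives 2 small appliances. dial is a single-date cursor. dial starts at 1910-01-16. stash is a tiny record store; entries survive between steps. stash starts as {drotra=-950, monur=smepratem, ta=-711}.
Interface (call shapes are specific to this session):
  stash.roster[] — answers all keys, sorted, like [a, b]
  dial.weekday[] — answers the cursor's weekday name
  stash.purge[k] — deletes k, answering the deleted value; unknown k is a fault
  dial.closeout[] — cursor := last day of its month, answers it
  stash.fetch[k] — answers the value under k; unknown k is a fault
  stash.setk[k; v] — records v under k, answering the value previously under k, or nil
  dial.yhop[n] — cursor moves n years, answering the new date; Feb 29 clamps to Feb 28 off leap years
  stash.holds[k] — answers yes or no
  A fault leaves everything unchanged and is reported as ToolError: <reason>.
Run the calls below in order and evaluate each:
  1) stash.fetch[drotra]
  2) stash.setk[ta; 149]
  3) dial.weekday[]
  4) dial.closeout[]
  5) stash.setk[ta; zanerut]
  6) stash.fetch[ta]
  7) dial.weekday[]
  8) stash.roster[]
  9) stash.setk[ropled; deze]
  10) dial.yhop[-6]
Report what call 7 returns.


Then stash.fetch(k→drotra), and observe -950.
I invoke stash.setk(k→ta, v→149), → -711.
Using dial.weekday, and observe Sunday.
Calling dial.closeout: 1910-01-31.
I try stash.setk(k→ta, v→zanerut), — result: 149.
I use stash.fetch(k→ta), giving zanerut.
I call dial.weekday, and see Monday.
I call stash.roster(), and observe [drotra, monur, ta].
Now I run stash.setk(k→ropled, v→deze), and observe nil.
Now I run dial.yhop(n→-6), and get 1904-01-31.

Answer: Monday


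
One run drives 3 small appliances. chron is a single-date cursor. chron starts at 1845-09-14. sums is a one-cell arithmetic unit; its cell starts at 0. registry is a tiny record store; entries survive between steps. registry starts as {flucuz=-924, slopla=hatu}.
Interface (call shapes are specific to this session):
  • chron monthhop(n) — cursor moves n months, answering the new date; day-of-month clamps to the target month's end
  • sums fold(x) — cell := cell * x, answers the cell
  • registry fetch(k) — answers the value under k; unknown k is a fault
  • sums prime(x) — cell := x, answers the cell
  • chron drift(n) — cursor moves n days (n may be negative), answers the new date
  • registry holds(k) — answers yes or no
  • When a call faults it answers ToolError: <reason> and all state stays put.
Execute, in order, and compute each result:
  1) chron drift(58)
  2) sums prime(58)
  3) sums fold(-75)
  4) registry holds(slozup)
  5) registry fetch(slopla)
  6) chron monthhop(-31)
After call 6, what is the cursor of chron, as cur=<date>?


-- 1. chron drift(n→58) : 1845-11-11
-- 2. sums prime(x→58) : 58
-- 3. sums fold(x→-75) : -4350
-- 4. registry holds(k→slozup) : no
-- 5. registry fetch(k→slopla) : hatu
-- 6. chron monthhop(n→-31) : 1843-04-11

Answer: cur=1843-04-11


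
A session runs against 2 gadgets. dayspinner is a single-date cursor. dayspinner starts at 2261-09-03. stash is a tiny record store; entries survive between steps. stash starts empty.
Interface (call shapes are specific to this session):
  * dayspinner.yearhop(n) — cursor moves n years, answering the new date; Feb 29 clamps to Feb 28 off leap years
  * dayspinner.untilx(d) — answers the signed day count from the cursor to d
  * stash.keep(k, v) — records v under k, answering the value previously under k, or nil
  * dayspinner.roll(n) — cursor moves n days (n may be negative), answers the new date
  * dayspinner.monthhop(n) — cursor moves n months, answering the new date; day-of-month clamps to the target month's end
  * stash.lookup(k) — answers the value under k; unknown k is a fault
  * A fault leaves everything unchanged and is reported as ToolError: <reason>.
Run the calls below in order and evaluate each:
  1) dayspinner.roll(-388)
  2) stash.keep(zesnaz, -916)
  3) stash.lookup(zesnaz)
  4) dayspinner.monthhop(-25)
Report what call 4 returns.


-> roll(n: -388)
<- 2260-08-11
-> keep(k: zesnaz, v: -916)
<- nil
-> lookup(k: zesnaz)
<- -916
-> monthhop(n: -25)
<- 2258-07-11

Answer: 2258-07-11


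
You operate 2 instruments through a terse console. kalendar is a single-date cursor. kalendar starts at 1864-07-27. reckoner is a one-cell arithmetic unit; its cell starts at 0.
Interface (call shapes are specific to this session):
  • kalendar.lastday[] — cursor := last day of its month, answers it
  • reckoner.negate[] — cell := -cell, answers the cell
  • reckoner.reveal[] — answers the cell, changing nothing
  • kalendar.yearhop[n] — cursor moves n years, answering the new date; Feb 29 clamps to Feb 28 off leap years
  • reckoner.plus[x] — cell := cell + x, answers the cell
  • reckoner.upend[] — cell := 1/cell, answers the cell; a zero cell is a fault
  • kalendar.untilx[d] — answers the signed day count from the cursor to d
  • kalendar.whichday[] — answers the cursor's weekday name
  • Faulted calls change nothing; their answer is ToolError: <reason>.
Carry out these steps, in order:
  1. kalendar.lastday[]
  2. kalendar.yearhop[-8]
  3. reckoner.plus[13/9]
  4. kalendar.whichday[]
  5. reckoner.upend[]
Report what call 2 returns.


>> lastday()
<< 1864-07-31
>> yearhop(n='-8')
<< 1856-07-31
>> plus(x='13/9')
<< 13/9
>> whichday()
<< Thursday
>> upend()
<< 9/13

Answer: 1856-07-31


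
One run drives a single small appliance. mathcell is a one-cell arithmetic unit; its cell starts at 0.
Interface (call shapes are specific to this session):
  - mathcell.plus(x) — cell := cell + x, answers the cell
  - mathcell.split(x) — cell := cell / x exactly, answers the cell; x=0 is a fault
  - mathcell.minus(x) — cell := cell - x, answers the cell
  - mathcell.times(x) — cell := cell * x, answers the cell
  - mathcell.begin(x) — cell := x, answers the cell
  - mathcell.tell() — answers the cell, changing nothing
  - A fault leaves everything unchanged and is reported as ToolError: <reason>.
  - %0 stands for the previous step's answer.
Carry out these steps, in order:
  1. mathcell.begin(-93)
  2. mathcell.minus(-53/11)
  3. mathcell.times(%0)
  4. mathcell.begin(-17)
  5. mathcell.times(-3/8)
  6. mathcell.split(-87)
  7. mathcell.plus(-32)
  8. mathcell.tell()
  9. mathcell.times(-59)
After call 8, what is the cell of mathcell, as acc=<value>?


Answer: acc=-7441/232

Derivation:
Now I run mathcell.begin on x='-93', → -93.
I call mathcell.minus on x='-53/11', and get -970/11.
I use mathcell.times on x='%0', giving 940900/121.
Then mathcell.begin on x='-17', which returns -17.
I invoke mathcell.times on x='-3/8', and see 51/8.
Invoking mathcell.split on x='-87', and get -17/232.
Now I run mathcell.plus on x='-32', and see -7441/232.
I try mathcell.tell(), giving -7441/232.
Calling mathcell.times on x='-59', → 439019/232.


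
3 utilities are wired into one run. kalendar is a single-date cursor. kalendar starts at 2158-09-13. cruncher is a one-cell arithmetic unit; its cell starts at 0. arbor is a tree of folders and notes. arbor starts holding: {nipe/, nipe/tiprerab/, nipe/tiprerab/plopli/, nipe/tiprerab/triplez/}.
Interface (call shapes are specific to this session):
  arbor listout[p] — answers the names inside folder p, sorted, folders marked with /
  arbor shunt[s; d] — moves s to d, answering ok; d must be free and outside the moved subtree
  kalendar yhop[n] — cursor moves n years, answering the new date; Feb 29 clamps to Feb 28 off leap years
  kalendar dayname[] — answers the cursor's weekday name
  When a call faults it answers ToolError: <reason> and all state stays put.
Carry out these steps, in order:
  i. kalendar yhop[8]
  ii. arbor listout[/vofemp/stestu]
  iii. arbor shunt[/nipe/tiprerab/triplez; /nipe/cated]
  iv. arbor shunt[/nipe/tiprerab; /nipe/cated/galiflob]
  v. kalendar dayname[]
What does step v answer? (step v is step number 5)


>> kalendar yhop(n='8')
<< 2166-09-13
>> arbor listout(p='/vofemp/stestu')
<< ToolError: not found
>> arbor shunt(s='/nipe/tiprerab/triplez', d='/nipe/cated')
<< ok
>> arbor shunt(s='/nipe/tiprerab', d='/nipe/cated/galiflob')
<< ok
>> kalendar dayname()
<< Saturday

Answer: Saturday


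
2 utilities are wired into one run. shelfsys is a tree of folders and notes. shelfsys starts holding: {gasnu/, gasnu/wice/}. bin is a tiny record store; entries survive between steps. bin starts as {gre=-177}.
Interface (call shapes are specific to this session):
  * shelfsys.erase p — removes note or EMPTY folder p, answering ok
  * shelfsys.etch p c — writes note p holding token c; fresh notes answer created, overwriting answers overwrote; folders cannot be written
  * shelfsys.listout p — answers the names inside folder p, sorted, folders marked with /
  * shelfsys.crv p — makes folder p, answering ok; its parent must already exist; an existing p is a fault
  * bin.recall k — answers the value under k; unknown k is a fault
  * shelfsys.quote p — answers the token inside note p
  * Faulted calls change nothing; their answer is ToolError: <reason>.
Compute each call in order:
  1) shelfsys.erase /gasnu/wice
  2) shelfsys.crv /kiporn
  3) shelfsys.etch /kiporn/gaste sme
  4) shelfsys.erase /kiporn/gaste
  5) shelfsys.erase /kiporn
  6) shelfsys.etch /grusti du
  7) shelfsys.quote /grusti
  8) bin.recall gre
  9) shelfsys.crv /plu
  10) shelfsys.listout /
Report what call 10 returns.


% erase(/gasnu/wice) ~> ok
% crv(/kiporn) ~> ok
% etch(/kiporn/gaste, sme) ~> created
% erase(/kiporn/gaste) ~> ok
% erase(/kiporn) ~> ok
% etch(/grusti, du) ~> created
% quote(/grusti) ~> du
% recall(gre) ~> -177
% crv(/plu) ~> ok
% listout(/) ~> [gasnu/, grusti, plu/]

Answer: [gasnu/, grusti, plu/]


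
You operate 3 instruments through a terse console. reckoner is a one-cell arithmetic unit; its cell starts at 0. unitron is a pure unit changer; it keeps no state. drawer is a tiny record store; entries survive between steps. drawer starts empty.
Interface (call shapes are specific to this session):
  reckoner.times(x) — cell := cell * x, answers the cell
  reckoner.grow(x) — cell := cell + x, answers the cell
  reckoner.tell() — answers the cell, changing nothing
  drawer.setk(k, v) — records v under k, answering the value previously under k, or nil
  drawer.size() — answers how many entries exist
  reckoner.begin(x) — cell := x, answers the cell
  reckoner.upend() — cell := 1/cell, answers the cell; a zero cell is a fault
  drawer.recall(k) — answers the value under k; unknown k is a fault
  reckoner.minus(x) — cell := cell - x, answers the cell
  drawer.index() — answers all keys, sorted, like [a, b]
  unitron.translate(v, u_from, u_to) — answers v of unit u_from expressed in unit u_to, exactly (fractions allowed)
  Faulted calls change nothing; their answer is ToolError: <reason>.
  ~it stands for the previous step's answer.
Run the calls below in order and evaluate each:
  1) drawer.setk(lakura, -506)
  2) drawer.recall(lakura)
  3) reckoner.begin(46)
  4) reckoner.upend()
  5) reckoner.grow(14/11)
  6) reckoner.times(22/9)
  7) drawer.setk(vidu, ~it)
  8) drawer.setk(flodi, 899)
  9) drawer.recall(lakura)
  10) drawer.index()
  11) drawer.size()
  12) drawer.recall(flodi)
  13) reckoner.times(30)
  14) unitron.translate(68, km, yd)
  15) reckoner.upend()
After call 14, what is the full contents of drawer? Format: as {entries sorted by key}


Answer: {flodi=899, lakura=-506, vidu=655/207}

Derivation:
I call drawer.setk passing lakura, -506, and see nil.
Next I call drawer.recall passing lakura, — result: -506.
I use reckoner.begin passing 46, and observe 46.
I use reckoner.upend(), and get 1/46.
I run reckoner.grow passing 14/11, and see 655/506.
I use reckoner.times passing 22/9, giving 655/207.
I call drawer.setk passing vidu, ~it, and observe nil.
Then drawer.setk passing flodi, 899, → nil.
I try drawer.recall passing lakura, yielding -506.
Using drawer.index(), giving [flodi, lakura, vidu].
Using drawer.size, — result: 3.
I try drawer.recall passing flodi, — result: 899.
Using reckoner.times passing 30, and see 6550/69.
Then unitron.translate passing 68, km, yd, → 85000000/1143.
Now I run reckoner.upend, and observe 69/6550.


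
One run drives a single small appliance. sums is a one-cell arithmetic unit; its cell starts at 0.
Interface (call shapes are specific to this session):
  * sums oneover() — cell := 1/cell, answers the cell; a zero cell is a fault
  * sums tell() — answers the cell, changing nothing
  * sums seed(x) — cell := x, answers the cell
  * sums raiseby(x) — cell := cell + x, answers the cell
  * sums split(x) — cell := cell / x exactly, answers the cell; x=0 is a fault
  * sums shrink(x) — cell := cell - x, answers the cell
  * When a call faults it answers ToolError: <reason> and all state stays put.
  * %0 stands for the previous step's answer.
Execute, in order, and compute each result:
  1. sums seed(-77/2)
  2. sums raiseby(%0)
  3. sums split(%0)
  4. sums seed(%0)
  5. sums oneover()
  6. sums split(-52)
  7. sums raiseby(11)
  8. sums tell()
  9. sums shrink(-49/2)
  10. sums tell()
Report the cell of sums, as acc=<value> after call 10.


Answer: acc=1845/52

Derivation:
Now I run sums seed on x→-77/2, → -77/2.
I invoke sums raiseby on x→%0, — result: -77.
Calling sums split on x→%0, and observe 1.
I run sums seed on x→%0, and get 1.
I call sums oneover(), yielding 1.
Now I run sums split on x→-52, yielding -1/52.
Then sums raiseby on x→11, → 571/52.
I use sums tell, giving 571/52.
I try sums shrink on x→-49/2: 1845/52.
Then sums tell, and get 1845/52.
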